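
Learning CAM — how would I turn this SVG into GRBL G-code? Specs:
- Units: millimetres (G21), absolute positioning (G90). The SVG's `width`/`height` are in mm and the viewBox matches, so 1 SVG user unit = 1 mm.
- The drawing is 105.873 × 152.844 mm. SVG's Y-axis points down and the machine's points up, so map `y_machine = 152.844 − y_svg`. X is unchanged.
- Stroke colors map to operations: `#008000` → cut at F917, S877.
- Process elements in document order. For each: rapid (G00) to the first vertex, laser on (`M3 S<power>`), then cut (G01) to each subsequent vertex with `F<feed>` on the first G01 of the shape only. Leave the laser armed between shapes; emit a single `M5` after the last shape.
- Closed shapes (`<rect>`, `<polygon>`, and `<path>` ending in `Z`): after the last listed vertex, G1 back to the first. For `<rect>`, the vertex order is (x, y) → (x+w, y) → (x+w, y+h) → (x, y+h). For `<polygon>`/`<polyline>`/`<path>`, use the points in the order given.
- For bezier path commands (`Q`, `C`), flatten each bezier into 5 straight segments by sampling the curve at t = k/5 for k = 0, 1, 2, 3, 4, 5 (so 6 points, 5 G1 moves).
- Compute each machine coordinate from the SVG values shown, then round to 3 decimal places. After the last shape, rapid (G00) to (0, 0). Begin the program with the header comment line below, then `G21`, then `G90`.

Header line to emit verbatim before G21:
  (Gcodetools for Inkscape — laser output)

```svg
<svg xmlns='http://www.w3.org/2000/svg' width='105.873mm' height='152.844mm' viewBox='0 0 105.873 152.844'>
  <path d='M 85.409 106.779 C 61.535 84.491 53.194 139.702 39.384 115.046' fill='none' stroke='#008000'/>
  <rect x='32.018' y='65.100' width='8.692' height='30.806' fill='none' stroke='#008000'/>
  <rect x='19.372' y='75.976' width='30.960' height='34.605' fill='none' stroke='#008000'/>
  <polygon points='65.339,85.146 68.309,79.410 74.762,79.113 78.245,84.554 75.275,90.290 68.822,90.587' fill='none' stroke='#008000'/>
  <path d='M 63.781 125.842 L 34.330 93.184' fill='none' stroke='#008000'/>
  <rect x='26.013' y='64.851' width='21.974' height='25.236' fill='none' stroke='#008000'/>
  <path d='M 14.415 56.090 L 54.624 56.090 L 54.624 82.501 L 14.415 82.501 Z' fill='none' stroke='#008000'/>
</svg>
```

(Gcodetools for Inkscape — laser output)
G21
G90
G00 X85.409 Y46.065
M3 S877
G01 X72.781 Y51.397 F917
G01 X62.872 Y45.683
G01 X54.675 Y36.476
G01 X47.182 Y31.330
G01 X39.384 Y37.798
G00 X32.018 Y87.744
M3 S877
G01 X40.710 Y87.744 F917
G01 X40.710 Y56.938
G01 X32.018 Y56.938
G01 X32.018 Y87.744
G00 X19.372 Y76.868
M3 S877
G01 X50.332 Y76.868 F917
G01 X50.332 Y42.263
G01 X19.372 Y42.263
G01 X19.372 Y76.868
G00 X65.339 Y67.698
M3 S877
G01 X68.309 Y73.434 F917
G01 X74.762 Y73.731
G01 X78.245 Y68.290
G01 X75.275 Y62.554
G01 X68.822 Y62.257
G01 X65.339 Y67.698
G00 X63.781 Y27.002
M3 S877
G01 X34.330 Y59.660 F917
G00 X26.013 Y87.993
M3 S877
G01 X47.987 Y87.993 F917
G01 X47.987 Y62.757
G01 X26.013 Y62.757
G01 X26.013 Y87.993
G00 X14.415 Y96.754
M3 S877
G01 X54.624 Y96.754 F917
G01 X54.624 Y70.343
G01 X14.415 Y70.343
G01 X14.415 Y96.754
M5
G00 X0.000 Y0.000

viewBox `0 0 105.873 152.844` with mm width/height → 1 unit = 1 mm. Flip: y_m = 152.844 − y_svg.

**Shape 1** — `<path>` cubic bezier, stroke `#008000` → cut (S877, F917). Control points (SVG): P0=(85.409,106.779), P1=(61.535,84.491), P2=(53.194,139.702), P3=(39.384,115.046); sampled at t=k/5. Machine vertices: (85.409,46.065) → (72.781,51.397) → (62.872,45.683) → (54.675,36.476) → (47.182,31.330) → (39.384,37.798). Open path.

**Shape 2** — `<rect>` rectangle, stroke `#008000` → cut (S877, F917). Machine vertices: (32.018,87.744) → (40.710,87.744) → (40.710,56.938) → (32.018,56.938) → (32.018,87.744). Closed: final G1 returns to the first vertex.

**Shape 3** — `<rect>` rectangle, stroke `#008000` → cut (S877, F917). Machine vertices: (19.372,76.868) → (50.332,76.868) → (50.332,42.263) → (19.372,42.263) → (19.372,76.868). Closed: final G1 returns to the first vertex.

**Shape 4** — `<polygon>` regular polygon, stroke `#008000` → cut (S877, F917). Machine vertices: (65.339,67.698) → (68.309,73.434) → (74.762,73.731) → (78.245,68.290) → (75.275,62.554) → (68.822,62.257) → (65.339,67.698). Closed: final G1 returns to the first vertex.

**Shape 5** — `<path>` line segment, stroke `#008000` → cut (S877, F917). Machine vertices: (63.781,27.002) → (34.330,59.660). Open path.

**Shape 6** — `<rect>` rectangle, stroke `#008000` → cut (S877, F917). Machine vertices: (26.013,87.993) → (47.987,87.993) → (47.987,62.757) → (26.013,62.757) → (26.013,87.993). Closed: final G1 returns to the first vertex.

**Shape 7** — `<path>` rectangle, stroke `#008000` → cut (S877, F917). Machine vertices: (14.415,96.754) → (54.624,96.754) → (54.624,70.343) → (14.415,70.343) → (14.415,96.754). Closed: final G1 returns to the first vertex.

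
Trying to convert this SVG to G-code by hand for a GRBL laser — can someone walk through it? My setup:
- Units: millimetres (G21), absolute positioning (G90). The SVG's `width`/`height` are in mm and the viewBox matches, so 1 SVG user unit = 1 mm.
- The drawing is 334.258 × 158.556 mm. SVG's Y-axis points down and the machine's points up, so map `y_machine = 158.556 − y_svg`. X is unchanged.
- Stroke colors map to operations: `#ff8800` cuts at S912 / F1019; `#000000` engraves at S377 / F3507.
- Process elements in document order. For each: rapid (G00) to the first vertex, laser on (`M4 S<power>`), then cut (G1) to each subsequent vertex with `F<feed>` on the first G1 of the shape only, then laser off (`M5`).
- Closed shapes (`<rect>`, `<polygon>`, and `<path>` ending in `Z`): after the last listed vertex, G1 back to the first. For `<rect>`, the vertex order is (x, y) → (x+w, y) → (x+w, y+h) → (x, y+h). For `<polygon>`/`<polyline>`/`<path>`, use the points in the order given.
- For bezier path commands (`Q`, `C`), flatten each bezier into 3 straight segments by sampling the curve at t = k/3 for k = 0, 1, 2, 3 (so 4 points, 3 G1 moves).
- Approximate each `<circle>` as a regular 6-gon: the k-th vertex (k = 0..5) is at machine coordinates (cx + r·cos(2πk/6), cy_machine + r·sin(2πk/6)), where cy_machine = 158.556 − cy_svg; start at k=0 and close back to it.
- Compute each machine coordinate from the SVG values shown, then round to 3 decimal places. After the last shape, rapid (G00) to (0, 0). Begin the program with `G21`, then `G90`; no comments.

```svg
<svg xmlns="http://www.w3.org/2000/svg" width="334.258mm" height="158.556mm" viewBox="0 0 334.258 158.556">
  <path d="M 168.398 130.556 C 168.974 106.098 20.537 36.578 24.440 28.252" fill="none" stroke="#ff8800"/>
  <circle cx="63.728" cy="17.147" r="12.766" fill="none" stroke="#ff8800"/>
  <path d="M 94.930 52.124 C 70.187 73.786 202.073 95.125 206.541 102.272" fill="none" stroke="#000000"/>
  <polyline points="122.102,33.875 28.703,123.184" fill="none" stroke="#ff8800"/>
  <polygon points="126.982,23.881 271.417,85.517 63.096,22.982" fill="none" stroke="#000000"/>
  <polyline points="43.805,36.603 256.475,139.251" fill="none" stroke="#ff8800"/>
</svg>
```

G21
G90
G00 X168.398 Y28.000
M4 S912
G1 X130.464 Y63.543 F1019
G1 X60.156 Y105.515
G1 X24.440 Y130.304
M5
G00 X76.494 Y141.409
M4 S912
G1 X70.111 Y152.465 F1019
G1 X57.345 Y152.465
G1 X50.962 Y141.409
G1 X57.345 Y130.353
G1 X70.111 Y130.353
G1 X76.494 Y141.409
M5
G00 X94.930 Y106.432
M4 S377
G1 X111.876 Y85.391 F3507
G1 X170.121 Y67.648
G1 X206.541 Y56.284
M5
G00 X122.102 Y124.681
M4 S912
G1 X28.703 Y35.372 F1019
M5
G00 X126.982 Y134.675
M4 S377
G1 X271.417 Y73.039 F3507
G1 X63.096 Y135.574
G1 X126.982 Y134.675
M5
G00 X43.805 Y121.953
M4 S912
G1 X256.475 Y19.305 F1019
M5
G00 X0.000 Y0.000

Since the viewBox matches the mm dimensions, user units are millimetres directly. The only transform is the Y-flip y_m = 158.556 − y_svg.

Shape 1 is a cubic bezier drawn with `<path>`. Its stroke #ff8800 means cut at S912, F1019. After flipping Y the toolpath is (168.398,28.000) → (130.464,63.543) → (60.156,105.515) → (24.440,130.304).

Shape 2 is a circle drawn with `<circle>`. Its stroke #ff8800 means cut at S912, F1019. After flipping Y the toolpath is (76.494,141.409) → (70.111,152.465) → (57.345,152.465) → (50.962,141.409) → (57.345,130.353) → (70.111,130.353) → (76.494,141.409), returning to the start.

Shape 3 is a cubic bezier drawn with `<path>`. Its stroke #000000 means engrave at S377, F3507. After flipping Y the toolpath is (94.930,106.432) → (111.876,85.391) → (170.121,67.648) → (206.541,56.284).

Shape 4 is a line segment drawn with `<polyline>`. Its stroke #ff8800 means cut at S912, F1019. After flipping Y the toolpath is (122.102,124.681) → (28.703,35.372).

Shape 5 is a closed polygon drawn with `<polygon>`. Its stroke #000000 means engrave at S377, F3507. After flipping Y the toolpath is (126.982,134.675) → (271.417,73.039) → (63.096,135.574) → (126.982,134.675), returning to the start.

Shape 6 is a line segment drawn with `<polyline>`. Its stroke #ff8800 means cut at S912, F1019. After flipping Y the toolpath is (43.805,121.953) → (256.475,19.305).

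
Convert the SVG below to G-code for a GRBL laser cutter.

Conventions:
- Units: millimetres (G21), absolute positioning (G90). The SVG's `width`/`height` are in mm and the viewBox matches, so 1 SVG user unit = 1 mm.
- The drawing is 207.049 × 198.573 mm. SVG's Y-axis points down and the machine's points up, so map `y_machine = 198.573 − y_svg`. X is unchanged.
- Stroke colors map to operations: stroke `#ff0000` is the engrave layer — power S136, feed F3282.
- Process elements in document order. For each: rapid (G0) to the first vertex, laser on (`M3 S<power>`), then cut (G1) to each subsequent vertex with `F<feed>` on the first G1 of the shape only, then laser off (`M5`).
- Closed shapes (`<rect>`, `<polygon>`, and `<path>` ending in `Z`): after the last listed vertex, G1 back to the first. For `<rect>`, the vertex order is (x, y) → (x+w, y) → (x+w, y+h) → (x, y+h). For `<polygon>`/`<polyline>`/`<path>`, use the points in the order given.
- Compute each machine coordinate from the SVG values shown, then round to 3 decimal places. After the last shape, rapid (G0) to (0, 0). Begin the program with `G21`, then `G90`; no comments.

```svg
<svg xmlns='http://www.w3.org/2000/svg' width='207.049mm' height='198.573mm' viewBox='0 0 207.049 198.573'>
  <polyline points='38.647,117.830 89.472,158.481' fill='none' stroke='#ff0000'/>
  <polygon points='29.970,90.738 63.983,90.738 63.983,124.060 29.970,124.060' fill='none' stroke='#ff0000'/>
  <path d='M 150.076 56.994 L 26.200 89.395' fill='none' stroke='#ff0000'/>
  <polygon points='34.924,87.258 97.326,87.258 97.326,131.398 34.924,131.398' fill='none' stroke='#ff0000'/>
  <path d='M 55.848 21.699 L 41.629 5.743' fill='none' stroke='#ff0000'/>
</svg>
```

G21
G90
G0 X38.647 Y80.743
M3 S136
G1 X89.472 Y40.092 F3282
M5
G0 X29.970 Y107.835
M3 S136
G1 X63.983 Y107.835 F3282
G1 X63.983 Y74.513
G1 X29.970 Y74.513
G1 X29.970 Y107.835
M5
G0 X150.076 Y141.579
M3 S136
G1 X26.200 Y109.178 F3282
M5
G0 X34.924 Y111.315
M3 S136
G1 X97.326 Y111.315 F3282
G1 X97.326 Y67.175
G1 X34.924 Y67.175
G1 X34.924 Y111.315
M5
G0 X55.848 Y176.874
M3 S136
G1 X41.629 Y192.830 F3282
M5
G0 X0.000 Y0.000

1 u = 1 mm; y_m = 198.573 − y.

[1] `<polyline>` line segment, #ff0000→engrave S136 F3282: (38.647,80.743) → (89.472,40.092)

[2] `<polygon>` rectangle, #ff0000→engrave S136 F3282: (29.970,107.835) → (63.983,107.835) → (63.983,74.513) → (29.970,74.513) → (29.970,107.835) (closed)

[3] `<path>` line segment, #ff0000→engrave S136 F3282: (150.076,141.579) → (26.200,109.178)

[4] `<polygon>` rectangle, #ff0000→engrave S136 F3282: (34.924,111.315) → (97.326,111.315) → (97.326,67.175) → (34.924,67.175) → (34.924,111.315) (closed)

[5] `<path>` line segment, #ff0000→engrave S136 F3282: (55.848,176.874) → (41.629,192.830)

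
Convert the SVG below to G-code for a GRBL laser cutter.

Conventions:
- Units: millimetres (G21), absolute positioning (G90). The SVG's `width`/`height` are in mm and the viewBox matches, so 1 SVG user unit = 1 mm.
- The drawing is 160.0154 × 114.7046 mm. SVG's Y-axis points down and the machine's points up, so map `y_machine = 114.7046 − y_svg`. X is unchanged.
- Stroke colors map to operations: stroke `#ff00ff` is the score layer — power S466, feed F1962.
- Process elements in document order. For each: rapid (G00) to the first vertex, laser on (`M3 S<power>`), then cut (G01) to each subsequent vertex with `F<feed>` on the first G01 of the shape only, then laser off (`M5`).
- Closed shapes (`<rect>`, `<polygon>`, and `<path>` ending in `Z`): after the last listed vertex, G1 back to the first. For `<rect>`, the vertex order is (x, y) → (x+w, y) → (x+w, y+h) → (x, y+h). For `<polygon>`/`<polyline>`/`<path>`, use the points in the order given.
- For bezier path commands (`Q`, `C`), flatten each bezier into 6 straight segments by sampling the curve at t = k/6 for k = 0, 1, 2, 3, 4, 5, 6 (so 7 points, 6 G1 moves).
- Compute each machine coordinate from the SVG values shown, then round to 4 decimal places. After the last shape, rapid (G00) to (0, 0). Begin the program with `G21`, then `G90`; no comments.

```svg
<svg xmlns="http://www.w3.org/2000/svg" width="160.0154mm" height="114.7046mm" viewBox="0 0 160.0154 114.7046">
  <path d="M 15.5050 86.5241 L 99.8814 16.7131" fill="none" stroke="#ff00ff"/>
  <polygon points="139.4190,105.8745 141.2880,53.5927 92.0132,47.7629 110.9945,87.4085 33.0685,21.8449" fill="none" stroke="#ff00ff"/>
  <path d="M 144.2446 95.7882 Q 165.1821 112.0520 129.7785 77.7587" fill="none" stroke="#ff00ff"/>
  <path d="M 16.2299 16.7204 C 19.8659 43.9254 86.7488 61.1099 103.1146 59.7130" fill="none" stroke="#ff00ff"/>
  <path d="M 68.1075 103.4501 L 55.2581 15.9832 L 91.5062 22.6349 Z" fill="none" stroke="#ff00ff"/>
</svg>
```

G21
G90
G00 X15.5050 Y28.1805
M3 S466
G01 X99.8814 Y97.9915 F1962
M5
G00 X139.4190 Y8.8301
M3 S466
G01 X141.2880 Y61.1119 F1962
G01 X92.0132 Y66.9417
G01 X110.9945 Y27.2961
G01 X33.0685 Y92.8597
G01 X139.4190 Y8.8301
M5
G00 X144.2446 Y18.9164
M3 S466
G01 X149.6587 Y14.8995 F1962
G01 X151.9428 Y13.6913
G01 X151.0968 Y15.2919
G01 X147.1208 Y19.7012
G01 X140.0147 Y26.9192
G01 X129.7785 Y36.9459
M5
G00 X16.2299 Y97.9842
M3 S466
G01 X22.7918 Y85.2564 F1962
G01 X36.7347 Y74.4364
G01 X54.8986 Y65.7622
G01 X74.1232 Y59.4714
G01 X91.2486 Y55.8020
G01 X103.1146 Y54.9916
M5
G00 X68.1075 Y11.2545
M3 S466
G01 X55.2581 Y98.7214 F1962
G01 X91.5062 Y92.0697
G01 X68.1075 Y11.2545
M5
G00 X0.0000 Y0.0000

viewBox `0 0 160.0154 114.7046` with mm width/height → 1 unit = 1 mm. Flip: y_m = 114.7046 − y_svg.

**Shape 1** — `<path>` line segment, stroke `#ff00ff` → score (S466, F1962). Machine vertices: (15.5050,28.1805) → (99.8814,97.9915). Open path.

**Shape 2** — `<polygon>` closed polygon, stroke `#ff00ff` → score (S466, F1962). Machine vertices: (139.4190,8.8301) → (141.2880,61.1119) → (92.0132,66.9417) → (110.9945,27.2961) → (33.0685,92.8597) → (139.4190,8.8301). Closed: final G1 returns to the first vertex.

**Shape 3** — `<path>` quadratic bezier, stroke `#ff00ff` → score (S466, F1962). Control points (SVG): P0=(144.2446,95.7882), P1=(165.1821,112.0520), P2=(129.7785,77.7587); sampled at t=k/6. Machine vertices: (144.2446,18.9164) → (149.6587,14.8995) → (151.9428,13.6913) → (151.0968,15.2919) → (147.1208,19.7012) → (140.0147,26.9192) → (129.7785,36.9459). Open path.

**Shape 4** — `<path>` cubic bezier, stroke `#ff00ff` → score (S466, F1962). Control points (SVG): P0=(16.2299,16.7204), P1=(19.8659,43.9254), P2=(86.7488,61.1099), P3=(103.1146,59.7130); sampled at t=k/6. Machine vertices: (16.2299,97.9842) → (22.7918,85.2564) → (36.7347,74.4364) → (54.8986,65.7622) → (74.1232,59.4714) → (91.2486,55.8020) → (103.1146,54.9916). Open path.

**Shape 5** — `<path>` closed polygon, stroke `#ff00ff` → score (S466, F1962). Machine vertices: (68.1075,11.2545) → (55.2581,98.7214) → (91.5062,92.0697) → (68.1075,11.2545). Closed: final G1 returns to the first vertex.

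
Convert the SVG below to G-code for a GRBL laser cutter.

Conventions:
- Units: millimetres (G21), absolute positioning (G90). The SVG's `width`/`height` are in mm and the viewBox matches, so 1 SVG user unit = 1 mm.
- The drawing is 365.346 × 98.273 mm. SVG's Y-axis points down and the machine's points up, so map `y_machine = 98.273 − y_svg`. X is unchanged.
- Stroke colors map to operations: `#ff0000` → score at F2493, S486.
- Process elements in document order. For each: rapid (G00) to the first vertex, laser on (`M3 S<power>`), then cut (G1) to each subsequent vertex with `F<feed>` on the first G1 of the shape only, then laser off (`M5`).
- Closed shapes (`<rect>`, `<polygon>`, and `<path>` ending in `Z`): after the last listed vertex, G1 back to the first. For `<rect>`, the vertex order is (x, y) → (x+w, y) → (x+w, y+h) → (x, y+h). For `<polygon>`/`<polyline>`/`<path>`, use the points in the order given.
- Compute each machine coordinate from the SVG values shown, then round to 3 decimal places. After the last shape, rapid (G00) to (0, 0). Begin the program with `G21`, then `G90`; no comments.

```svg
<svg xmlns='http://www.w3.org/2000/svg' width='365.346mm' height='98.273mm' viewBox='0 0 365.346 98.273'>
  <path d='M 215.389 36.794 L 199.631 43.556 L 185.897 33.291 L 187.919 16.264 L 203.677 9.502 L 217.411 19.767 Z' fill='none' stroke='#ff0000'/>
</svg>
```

1 u = 1 mm; y_m = 98.273 − y.

[1] `<path>` regular polygon, #ff0000→score S486 F2493: (215.389,61.479) → (199.631,54.717) → (185.897,64.982) → (187.919,82.009) → (203.677,88.771) → (217.411,78.506) → (215.389,61.479) (closed)

G21
G90
G00 X215.389 Y61.479
M3 S486
G1 X199.631 Y54.717 F2493
G1 X185.897 Y64.982
G1 X187.919 Y82.009
G1 X203.677 Y88.771
G1 X217.411 Y78.506
G1 X215.389 Y61.479
M5
G00 X0.000 Y0.000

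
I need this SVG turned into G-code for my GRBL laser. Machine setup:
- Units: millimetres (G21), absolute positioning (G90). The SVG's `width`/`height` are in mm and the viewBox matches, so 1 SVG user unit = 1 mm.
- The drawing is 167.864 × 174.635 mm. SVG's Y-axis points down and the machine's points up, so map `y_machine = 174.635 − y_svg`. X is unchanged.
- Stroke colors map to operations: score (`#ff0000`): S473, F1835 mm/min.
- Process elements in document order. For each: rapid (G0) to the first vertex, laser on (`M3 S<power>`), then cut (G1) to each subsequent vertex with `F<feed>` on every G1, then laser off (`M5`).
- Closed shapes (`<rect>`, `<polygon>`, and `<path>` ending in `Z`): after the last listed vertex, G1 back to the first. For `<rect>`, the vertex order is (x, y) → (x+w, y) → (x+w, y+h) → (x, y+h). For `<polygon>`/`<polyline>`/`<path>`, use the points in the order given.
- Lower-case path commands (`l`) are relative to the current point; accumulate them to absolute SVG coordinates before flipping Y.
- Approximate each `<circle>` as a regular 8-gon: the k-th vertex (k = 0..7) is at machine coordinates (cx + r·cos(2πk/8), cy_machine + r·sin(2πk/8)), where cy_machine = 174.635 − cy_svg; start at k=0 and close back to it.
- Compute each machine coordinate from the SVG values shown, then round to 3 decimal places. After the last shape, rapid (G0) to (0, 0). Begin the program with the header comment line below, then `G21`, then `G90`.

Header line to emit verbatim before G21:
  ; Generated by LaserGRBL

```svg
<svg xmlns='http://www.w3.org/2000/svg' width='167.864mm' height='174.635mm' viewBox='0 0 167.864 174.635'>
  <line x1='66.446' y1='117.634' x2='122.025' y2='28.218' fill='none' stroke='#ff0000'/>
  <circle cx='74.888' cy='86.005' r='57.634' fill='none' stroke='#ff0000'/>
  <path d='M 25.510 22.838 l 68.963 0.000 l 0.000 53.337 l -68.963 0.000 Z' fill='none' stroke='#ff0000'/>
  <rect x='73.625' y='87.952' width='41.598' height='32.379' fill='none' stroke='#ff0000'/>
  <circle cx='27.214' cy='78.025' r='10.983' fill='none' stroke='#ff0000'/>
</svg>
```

; Generated by LaserGRBL
G21
G90
G0 X66.446 Y57.001
M3 S473
G1 X122.025 Y146.417 F1835
M5
G0 X132.522 Y88.630
M3 S473
G1 X115.641 Y129.383 F1835
G1 X74.888 Y146.264 F1835
G1 X34.135 Y129.383 F1835
G1 X17.254 Y88.630 F1835
G1 X34.135 Y47.877 F1835
G1 X74.888 Y30.996 F1835
G1 X115.641 Y47.877 F1835
G1 X132.522 Y88.630 F1835
M5
G0 X25.510 Y151.797
M3 S473
G1 X94.473 Y151.797 F1835
G1 X94.473 Y98.460 F1835
G1 X25.510 Y98.460 F1835
G1 X25.510 Y151.797 F1835
M5
G0 X73.625 Y86.683
M3 S473
G1 X115.223 Y86.683 F1835
G1 X115.223 Y54.304 F1835
G1 X73.625 Y54.304 F1835
G1 X73.625 Y86.683 F1835
M5
G0 X38.197 Y96.610
M3 S473
G1 X34.980 Y104.376 F1835
G1 X27.214 Y107.593 F1835
G1 X19.448 Y104.376 F1835
G1 X16.231 Y96.610 F1835
G1 X19.448 Y88.844 F1835
G1 X27.214 Y85.627 F1835
G1 X34.980 Y88.844 F1835
G1 X38.197 Y96.610 F1835
M5
G0 X0.000 Y0.000

Since the viewBox matches the mm dimensions, user units are millimetres directly. The only transform is the Y-flip y_m = 174.635 − y_svg.

Shape 1 is a line segment drawn with `<line>`. Its stroke #ff0000 means score at S473, F1835. After flipping Y the toolpath is (66.446,57.001) → (122.025,146.417).

Shape 2 is a circle drawn with `<circle>`. Its stroke #ff0000 means score at S473, F1835. After flipping Y the toolpath is (132.522,88.630) → (115.641,129.383) → (74.888,146.264) → (34.135,129.383) → (17.254,88.630) → (34.135,47.877) → (74.888,30.996) → (115.641,47.877) → (132.522,88.630), returning to the start.

Shape 3 is a rectangle drawn with `<path>`. Its stroke #ff0000 means score at S473, F1835. After flipping Y the toolpath is (25.510,151.797) → (94.473,151.797) → (94.473,98.460) → (25.510,98.460) → (25.510,151.797), returning to the start.

Shape 4 is a rectangle drawn with `<rect>`. Its stroke #ff0000 means score at S473, F1835. After flipping Y the toolpath is (73.625,86.683) → (115.223,86.683) → (115.223,54.304) → (73.625,54.304) → (73.625,86.683), returning to the start.

Shape 5 is a circle drawn with `<circle>`. Its stroke #ff0000 means score at S473, F1835. After flipping Y the toolpath is (38.197,96.610) → (34.980,104.376) → (27.214,107.593) → (19.448,104.376) → (16.231,96.610) → (19.448,88.844) → (27.214,85.627) → (34.980,88.844) → (38.197,96.610), returning to the start.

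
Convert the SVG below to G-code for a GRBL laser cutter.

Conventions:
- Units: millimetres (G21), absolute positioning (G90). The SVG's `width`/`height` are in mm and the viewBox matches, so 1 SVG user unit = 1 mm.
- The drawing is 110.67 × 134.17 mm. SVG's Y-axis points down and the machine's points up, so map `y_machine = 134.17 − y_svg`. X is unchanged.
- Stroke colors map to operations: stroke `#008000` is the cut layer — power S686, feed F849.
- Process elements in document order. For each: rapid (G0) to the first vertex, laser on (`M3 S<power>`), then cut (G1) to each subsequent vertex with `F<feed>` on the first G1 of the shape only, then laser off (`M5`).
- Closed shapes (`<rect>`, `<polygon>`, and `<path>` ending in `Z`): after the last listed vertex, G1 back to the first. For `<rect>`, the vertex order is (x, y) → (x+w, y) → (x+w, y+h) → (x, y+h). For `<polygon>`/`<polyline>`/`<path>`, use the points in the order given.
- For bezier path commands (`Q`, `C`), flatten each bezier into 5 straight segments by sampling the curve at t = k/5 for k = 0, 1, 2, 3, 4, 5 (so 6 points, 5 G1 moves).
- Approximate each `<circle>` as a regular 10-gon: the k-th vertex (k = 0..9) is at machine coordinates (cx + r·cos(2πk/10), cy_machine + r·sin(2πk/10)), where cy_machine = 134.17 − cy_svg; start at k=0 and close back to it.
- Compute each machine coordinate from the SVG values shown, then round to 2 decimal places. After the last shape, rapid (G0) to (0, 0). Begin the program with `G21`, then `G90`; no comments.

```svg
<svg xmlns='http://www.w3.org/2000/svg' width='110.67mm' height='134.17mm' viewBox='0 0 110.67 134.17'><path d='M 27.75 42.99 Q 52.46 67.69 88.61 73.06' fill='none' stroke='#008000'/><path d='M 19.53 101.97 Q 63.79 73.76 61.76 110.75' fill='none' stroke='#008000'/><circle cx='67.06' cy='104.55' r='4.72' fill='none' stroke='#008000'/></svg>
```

G21
G90
G0 X27.75 Y91.18
M3 S686
G1 X38.09 Y82.07 F849
G1 X49.35 Y74.51
G1 X61.52 Y68.50
G1 X74.61 Y64.03
G1 X88.61 Y61.11
M5
G0 X19.53 Y32.20
M3 S686
G1 X35.38 Y40.88 F849
G1 X47.53 Y44.34
G1 X55.98 Y42.58
G1 X60.72 Y35.61
G1 X61.76 Y23.42
M5
G0 X71.78 Y29.62
M3 S686
G1 X70.88 Y32.39 F849
G1 X68.52 Y34.11
G1 X65.60 Y34.11
G1 X63.24 Y32.39
G1 X62.34 Y29.62
G1 X63.24 Y26.85
G1 X65.60 Y25.13
G1 X68.52 Y25.13
G1 X70.88 Y26.85
G1 X71.78 Y29.62
M5
G0 X0.00 Y0.00

Since the viewBox matches the mm dimensions, user units are millimetres directly. The only transform is the Y-flip y_m = 134.17 − y_svg.

Shape 1 is a quadratic bezier drawn with `<path>`. Its stroke #008000 means cut at S686, F849. After flipping Y the toolpath is (27.75,91.18) → (38.09,82.07) → (49.35,74.51) → (61.52,68.50) → (74.61,64.03) → (88.61,61.11).

Shape 2 is a quadratic bezier drawn with `<path>`. Its stroke #008000 means cut at S686, F849. After flipping Y the toolpath is (19.53,32.20) → (35.38,40.88) → (47.53,44.34) → (55.98,42.58) → (60.72,35.61) → (61.76,23.42).

Shape 3 is a circle drawn with `<circle>`. Its stroke #008000 means cut at S686, F849. After flipping Y the toolpath is (71.78,29.62) → (70.88,32.39) → (68.52,34.11) → (65.60,34.11) → (63.24,32.39) → (62.34,29.62) → (63.24,26.85) → (65.60,25.13) → (68.52,25.13) → (70.88,26.85) → (71.78,29.62), returning to the start.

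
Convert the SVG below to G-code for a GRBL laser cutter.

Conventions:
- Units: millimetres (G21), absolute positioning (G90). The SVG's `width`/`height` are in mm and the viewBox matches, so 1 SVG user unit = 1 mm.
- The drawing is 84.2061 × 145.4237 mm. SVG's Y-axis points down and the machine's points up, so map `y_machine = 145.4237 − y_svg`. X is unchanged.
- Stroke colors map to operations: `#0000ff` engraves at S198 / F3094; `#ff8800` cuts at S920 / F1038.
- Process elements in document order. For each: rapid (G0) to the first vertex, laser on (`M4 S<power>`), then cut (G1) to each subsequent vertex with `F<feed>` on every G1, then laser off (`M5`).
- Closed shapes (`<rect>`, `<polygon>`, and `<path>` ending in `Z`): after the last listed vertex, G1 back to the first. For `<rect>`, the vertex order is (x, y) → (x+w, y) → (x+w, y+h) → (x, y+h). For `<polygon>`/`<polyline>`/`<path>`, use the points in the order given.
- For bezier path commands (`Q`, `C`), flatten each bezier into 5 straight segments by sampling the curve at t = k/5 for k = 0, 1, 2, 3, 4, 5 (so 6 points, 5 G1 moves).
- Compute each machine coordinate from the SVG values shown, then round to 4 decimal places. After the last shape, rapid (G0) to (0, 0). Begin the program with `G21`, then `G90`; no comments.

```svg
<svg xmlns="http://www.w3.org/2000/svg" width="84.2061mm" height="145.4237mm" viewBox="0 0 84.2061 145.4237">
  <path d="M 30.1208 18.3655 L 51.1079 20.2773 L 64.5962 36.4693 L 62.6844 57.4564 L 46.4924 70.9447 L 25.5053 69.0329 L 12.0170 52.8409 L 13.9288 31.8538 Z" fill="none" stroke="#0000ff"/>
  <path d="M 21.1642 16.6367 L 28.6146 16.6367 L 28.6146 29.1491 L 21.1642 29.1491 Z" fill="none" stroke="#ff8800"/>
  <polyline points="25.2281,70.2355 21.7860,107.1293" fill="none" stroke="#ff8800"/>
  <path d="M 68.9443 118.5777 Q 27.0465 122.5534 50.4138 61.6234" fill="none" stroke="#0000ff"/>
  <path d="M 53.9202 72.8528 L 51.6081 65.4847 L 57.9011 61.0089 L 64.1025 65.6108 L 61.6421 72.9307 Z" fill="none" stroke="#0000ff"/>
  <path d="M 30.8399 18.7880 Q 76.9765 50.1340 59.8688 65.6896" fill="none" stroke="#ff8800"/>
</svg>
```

G21
G90
G0 X30.1208 Y127.0582
M4 S198
G1 X51.1079 Y125.1464 F3094
G1 X64.5962 Y108.9544 F3094
G1 X62.6844 Y87.9673 F3094
G1 X46.4924 Y74.4790 F3094
G1 X25.5053 Y76.3908 F3094
G1 X12.0170 Y92.5828 F3094
G1 X13.9288 Y113.5699 F3094
G1 X30.1208 Y127.0582 F3094
M5
G0 X21.1642 Y128.7870
M4 S920
G1 X28.6146 Y128.7870 F1038
G1 X28.6146 Y116.2746 F1038
G1 X21.1642 Y116.2746 F1038
G1 X21.1642 Y128.7870 F1038
M5
G0 X25.2281 Y75.1882
M4 S920
G1 X21.7860 Y38.2944 F1038
M5
G0 X68.9443 Y26.8460
M4 S198
G1 X54.7958 Y27.8519 F3094
G1 X45.8685 Y34.0504 F3094
G1 X42.1624 Y45.4412 F3094
G1 X43.6775 Y62.0245 F3094
G1 X50.4138 Y83.8003 F3094
M5
G0 X53.9202 Y72.5709
M4 S198
G1 X51.6081 Y79.9390 F3094
G1 X57.9011 Y84.4148 F3094
G1 X64.1025 Y79.8129 F3094
G1 X61.6421 Y72.4930 F3094
G1 X53.9202 Y72.5709 F3094
M5
G0 X30.8399 Y126.6357
M4 S920
G1 X46.7648 Y114.7289 F1038
G1 X57.6301 Y104.0854 F1038
G1 X63.4359 Y94.7050 F1038
G1 X64.1821 Y86.5880 F1038
G1 X59.8688 Y79.7341 F1038
M5
G0 X0.0000 Y0.0000

1 u = 1 mm; y_m = 145.4237 − y.

[1] `<path>` regular polygon, #0000ff→engrave S198 F3094: (30.1208,127.0582) → (51.1079,125.1464) → (64.5962,108.9544) → (62.6844,87.9673) → (46.4924,74.4790) → (25.5053,76.3908) → (12.0170,92.5828) → (13.9288,113.5699) → (30.1208,127.0582) (closed)

[2] `<path>` rectangle, #ff8800→cut S920 F1038: (21.1642,128.7870) → (28.6146,128.7870) → (28.6146,116.2746) → (21.1642,116.2746) → (21.1642,128.7870) (closed)

[3] `<polyline>` line segment, #ff8800→cut S920 F1038: (25.2281,75.1882) → (21.7860,38.2944)

[4] `<path>` quadratic bezier, #0000ff→engrave S198 F3094: (68.9443,26.8460) → (54.7958,27.8519) → (45.8685,34.0504) → (42.1624,45.4412) → (43.6775,62.0245) → (50.4138,83.8003)

[5] `<path>` regular polygon, #0000ff→engrave S198 F3094: (53.9202,72.5709) → (51.6081,79.9390) → (57.9011,84.4148) → (64.1025,79.8129) → (61.6421,72.4930) → (53.9202,72.5709) (closed)

[6] `<path>` quadratic bezier, #ff8800→cut S920 F1038: (30.8399,126.6357) → (46.7648,114.7289) → (57.6301,104.0854) → (63.4359,94.7050) → (64.1821,86.5880) → (59.8688,79.7341)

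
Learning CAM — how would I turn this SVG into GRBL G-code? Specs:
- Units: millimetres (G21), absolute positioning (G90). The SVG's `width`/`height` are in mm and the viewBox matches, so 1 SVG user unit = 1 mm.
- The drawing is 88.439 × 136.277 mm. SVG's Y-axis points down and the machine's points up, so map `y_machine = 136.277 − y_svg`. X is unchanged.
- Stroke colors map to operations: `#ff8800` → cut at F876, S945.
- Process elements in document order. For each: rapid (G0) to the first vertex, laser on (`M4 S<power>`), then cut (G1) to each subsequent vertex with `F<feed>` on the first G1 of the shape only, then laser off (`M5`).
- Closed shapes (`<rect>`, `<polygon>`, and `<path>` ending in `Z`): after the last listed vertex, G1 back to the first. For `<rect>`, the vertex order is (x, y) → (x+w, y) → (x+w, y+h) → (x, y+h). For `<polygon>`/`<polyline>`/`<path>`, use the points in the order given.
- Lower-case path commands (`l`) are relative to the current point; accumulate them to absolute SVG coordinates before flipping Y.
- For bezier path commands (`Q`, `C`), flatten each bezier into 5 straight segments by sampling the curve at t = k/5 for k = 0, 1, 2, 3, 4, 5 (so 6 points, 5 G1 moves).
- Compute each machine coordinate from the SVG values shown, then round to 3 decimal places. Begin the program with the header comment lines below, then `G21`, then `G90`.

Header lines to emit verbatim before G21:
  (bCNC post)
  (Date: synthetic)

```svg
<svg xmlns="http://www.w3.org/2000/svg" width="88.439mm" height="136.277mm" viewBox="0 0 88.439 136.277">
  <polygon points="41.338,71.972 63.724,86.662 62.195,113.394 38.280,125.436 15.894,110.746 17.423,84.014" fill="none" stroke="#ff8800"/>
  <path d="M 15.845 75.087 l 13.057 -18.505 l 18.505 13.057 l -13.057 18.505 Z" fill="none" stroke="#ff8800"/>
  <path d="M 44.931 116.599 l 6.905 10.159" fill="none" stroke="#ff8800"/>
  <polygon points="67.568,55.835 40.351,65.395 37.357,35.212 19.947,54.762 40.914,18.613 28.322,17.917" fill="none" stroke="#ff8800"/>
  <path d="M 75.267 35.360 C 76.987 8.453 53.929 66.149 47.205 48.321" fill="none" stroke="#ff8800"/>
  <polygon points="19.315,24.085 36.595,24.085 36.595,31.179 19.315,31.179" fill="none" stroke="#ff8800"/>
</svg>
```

1 u = 1 mm; y_m = 136.277 − y.

[1] `<polygon>` regular polygon, #ff8800→cut S945 F876: (41.338,64.305) → (63.724,49.615) → (62.195,22.883) → (38.280,10.841) → (15.894,25.531) → (17.423,52.263) → (41.338,64.305) (closed)

[2] `<path>` regular polygon, #ff8800→cut S945 F876: (15.845,61.190) → (28.902,79.695) → (47.407,66.638) → (34.350,48.133) → (15.845,61.190) (closed)

[3] `<path>` line segment, #ff8800→cut S945 F876: (44.931,19.678) → (51.836,9.519)

[4] `<polygon>` closed polygon, #ff8800→cut S945 F876: (67.568,80.442) → (40.351,70.882) → (37.357,101.065) → (19.947,81.515) → (40.914,117.664) → (28.322,118.360) → (67.568,80.442) (closed)

[5] `<path>` cubic bezier, #ff8800→cut S945 F876: (75.267,100.917) → (73.655,108.190) → (68.069,102.844) → (60.483,92.566) → (52.871,85.041) → (47.205,87.956)

[6] `<polygon>` rectangle, #ff8800→cut S945 F876: (19.315,112.192) → (36.595,112.192) → (36.595,105.098) → (19.315,105.098) → (19.315,112.192) (closed)

(bCNC post)
(Date: synthetic)
G21
G90
G0 X41.338 Y64.305
M4 S945
G1 X63.724 Y49.615 F876
G1 X62.195 Y22.883
G1 X38.280 Y10.841
G1 X15.894 Y25.531
G1 X17.423 Y52.263
G1 X41.338 Y64.305
M5
G0 X15.845 Y61.190
M4 S945
G1 X28.902 Y79.695 F876
G1 X47.407 Y66.638
G1 X34.350 Y48.133
G1 X15.845 Y61.190
M5
G0 X44.931 Y19.678
M4 S945
G1 X51.836 Y9.519 F876
M5
G0 X67.568 Y80.442
M4 S945
G1 X40.351 Y70.882 F876
G1 X37.357 Y101.065
G1 X19.947 Y81.515
G1 X40.914 Y117.664
G1 X28.322 Y118.360
G1 X67.568 Y80.442
M5
G0 X75.267 Y100.917
M4 S945
G1 X73.655 Y108.190 F876
G1 X68.069 Y102.844
G1 X60.483 Y92.566
G1 X52.871 Y85.041
G1 X47.205 Y87.956
M5
G0 X19.315 Y112.192
M4 S945
G1 X36.595 Y112.192 F876
G1 X36.595 Y105.098
G1 X19.315 Y105.098
G1 X19.315 Y112.192
M5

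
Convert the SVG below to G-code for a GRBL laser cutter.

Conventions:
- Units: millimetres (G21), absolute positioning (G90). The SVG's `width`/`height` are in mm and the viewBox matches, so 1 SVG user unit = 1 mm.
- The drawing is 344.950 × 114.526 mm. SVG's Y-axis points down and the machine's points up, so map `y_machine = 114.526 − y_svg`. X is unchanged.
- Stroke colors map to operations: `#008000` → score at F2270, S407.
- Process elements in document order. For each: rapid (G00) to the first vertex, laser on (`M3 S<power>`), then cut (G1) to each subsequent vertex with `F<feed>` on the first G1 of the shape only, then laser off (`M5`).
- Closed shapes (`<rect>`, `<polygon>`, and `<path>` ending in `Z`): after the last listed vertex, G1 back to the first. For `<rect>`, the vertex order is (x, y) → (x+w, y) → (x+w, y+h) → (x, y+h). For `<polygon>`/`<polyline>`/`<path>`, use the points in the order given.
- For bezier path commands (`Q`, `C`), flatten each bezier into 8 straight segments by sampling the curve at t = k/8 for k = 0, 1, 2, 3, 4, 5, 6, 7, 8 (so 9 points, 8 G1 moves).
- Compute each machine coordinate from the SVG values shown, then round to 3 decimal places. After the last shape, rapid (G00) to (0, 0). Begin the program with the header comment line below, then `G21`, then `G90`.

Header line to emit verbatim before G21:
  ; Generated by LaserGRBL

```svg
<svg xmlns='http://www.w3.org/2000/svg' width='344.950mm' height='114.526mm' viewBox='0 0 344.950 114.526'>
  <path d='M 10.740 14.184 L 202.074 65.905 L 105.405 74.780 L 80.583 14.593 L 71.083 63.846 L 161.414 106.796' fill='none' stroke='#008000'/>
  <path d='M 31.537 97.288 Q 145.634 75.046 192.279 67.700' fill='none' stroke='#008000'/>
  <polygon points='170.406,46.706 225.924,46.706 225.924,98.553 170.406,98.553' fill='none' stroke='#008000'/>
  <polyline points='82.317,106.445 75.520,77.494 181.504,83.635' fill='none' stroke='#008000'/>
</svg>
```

1 u = 1 mm; y_m = 114.526 − y.

[1] `<path>` open polyline, #008000→score S407 F2270: (10.740,100.342) → (202.074,48.621) → (105.405,39.746) → (80.583,99.933) → (71.083,50.680) → (161.414,7.730)

[2] `<path>` quadratic bezier, #008000→score S407 F2270: (31.537,17.238) → (59.007,22.566) → (84.370,27.428) → (107.624,31.825) → (128.771,35.756) → (147.810,39.222) → (164.741,42.222) → (179.564,44.757) → (192.279,46.826)

[3] `<polygon>` rectangle, #008000→score S407 F2270: (170.406,67.820) → (225.924,67.820) → (225.924,15.973) → (170.406,15.973) → (170.406,67.820) (closed)

[4] `<polyline>` open polyline, #008000→score S407 F2270: (82.317,8.081) → (75.520,37.032) → (181.504,30.891)

; Generated by LaserGRBL
G21
G90
G00 X10.740 Y100.342
M3 S407
G1 X202.074 Y48.621 F2270
G1 X105.405 Y39.746
G1 X80.583 Y99.933
G1 X71.083 Y50.680
G1 X161.414 Y7.730
M5
G00 X31.537 Y17.238
M3 S407
G1 X59.007 Y22.566 F2270
G1 X84.370 Y27.428
G1 X107.624 Y31.825
G1 X128.771 Y35.756
G1 X147.810 Y39.222
G1 X164.741 Y42.222
G1 X179.564 Y44.757
G1 X192.279 Y46.826
M5
G00 X170.406 Y67.820
M3 S407
G1 X225.924 Y67.820 F2270
G1 X225.924 Y15.973
G1 X170.406 Y15.973
G1 X170.406 Y67.820
M5
G00 X82.317 Y8.081
M3 S407
G1 X75.520 Y37.032 F2270
G1 X181.504 Y30.891
M5
G00 X0.000 Y0.000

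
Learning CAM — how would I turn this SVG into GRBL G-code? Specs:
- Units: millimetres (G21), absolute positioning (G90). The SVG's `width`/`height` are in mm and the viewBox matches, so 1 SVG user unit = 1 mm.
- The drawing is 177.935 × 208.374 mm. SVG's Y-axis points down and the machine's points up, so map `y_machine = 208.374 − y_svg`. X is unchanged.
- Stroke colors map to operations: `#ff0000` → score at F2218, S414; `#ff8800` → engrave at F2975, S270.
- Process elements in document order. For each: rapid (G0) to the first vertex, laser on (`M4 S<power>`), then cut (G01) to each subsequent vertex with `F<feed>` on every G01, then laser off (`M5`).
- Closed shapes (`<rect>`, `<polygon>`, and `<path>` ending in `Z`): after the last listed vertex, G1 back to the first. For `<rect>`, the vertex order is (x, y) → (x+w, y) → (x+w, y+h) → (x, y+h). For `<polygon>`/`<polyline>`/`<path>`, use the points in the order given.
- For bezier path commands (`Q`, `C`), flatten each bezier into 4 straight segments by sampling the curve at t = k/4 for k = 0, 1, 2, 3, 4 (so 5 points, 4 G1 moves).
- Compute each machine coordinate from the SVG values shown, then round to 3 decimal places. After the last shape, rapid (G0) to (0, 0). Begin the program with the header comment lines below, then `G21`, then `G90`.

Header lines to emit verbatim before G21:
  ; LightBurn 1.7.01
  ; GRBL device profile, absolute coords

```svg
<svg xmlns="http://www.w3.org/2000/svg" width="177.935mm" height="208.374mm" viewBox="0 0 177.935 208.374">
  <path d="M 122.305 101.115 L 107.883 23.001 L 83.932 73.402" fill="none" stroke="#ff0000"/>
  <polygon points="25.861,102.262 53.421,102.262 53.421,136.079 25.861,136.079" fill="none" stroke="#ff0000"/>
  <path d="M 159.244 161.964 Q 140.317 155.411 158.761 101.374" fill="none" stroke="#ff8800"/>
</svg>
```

; LightBurn 1.7.01
; GRBL device profile, absolute coords
G21
G90
G0 X122.305 Y107.259
M4 S414
G01 X107.883 Y185.373 F2218
G01 X83.932 Y134.972 F2218
M5
G0 X25.861 Y106.112
M4 S414
G01 X53.421 Y106.112 F2218
G01 X53.421 Y72.295 F2218
G01 X25.861 Y72.295 F2218
G01 X25.861 Y106.112 F2218
M5
G0 X159.244 Y46.410
M4 S270
G01 X152.116 Y52.654 F2975
G01 X149.660 Y64.834 F2975
G01 X151.875 Y82.949 F2975
G01 X158.761 Y107.000 F2975
M5
G0 X0.000 Y0.000

1 u = 1 mm; y_m = 208.374 − y.

[1] `<path>` open polyline, #ff0000→score S414 F2218: (122.305,107.259) → (107.883,185.373) → (83.932,134.972)

[2] `<polygon>` rectangle, #ff0000→score S414 F2218: (25.861,106.112) → (53.421,106.112) → (53.421,72.295) → (25.861,72.295) → (25.861,106.112) (closed)

[3] `<path>` quadratic bezier, #ff8800→engrave S270 F2975: (159.244,46.410) → (152.116,52.654) → (149.660,64.834) → (151.875,82.949) → (158.761,107.000)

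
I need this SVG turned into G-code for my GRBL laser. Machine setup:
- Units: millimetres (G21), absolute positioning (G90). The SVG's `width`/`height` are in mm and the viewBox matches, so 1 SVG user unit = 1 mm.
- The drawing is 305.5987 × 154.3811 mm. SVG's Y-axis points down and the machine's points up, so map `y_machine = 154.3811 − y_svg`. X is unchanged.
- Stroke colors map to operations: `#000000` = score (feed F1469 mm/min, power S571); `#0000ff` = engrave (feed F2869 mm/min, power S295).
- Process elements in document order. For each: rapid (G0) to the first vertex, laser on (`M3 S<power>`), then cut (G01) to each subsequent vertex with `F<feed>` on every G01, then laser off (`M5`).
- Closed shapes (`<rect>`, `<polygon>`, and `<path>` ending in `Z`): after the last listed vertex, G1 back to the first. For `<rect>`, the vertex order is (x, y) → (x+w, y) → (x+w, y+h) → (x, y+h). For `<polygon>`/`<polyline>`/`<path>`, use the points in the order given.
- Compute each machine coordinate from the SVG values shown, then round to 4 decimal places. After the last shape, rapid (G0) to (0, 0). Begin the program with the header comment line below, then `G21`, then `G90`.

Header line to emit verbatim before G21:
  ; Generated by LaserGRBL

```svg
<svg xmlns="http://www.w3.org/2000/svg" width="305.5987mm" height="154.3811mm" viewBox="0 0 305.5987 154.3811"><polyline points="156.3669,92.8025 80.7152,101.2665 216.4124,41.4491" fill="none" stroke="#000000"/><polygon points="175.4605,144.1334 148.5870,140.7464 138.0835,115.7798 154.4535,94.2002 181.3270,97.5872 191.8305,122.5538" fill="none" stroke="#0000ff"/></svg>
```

; Generated by LaserGRBL
G21
G90
G0 X156.3669 Y61.5786
M3 S571
G01 X80.7152 Y53.1146 F1469
G01 X216.4124 Y112.9320 F1469
M5
G0 X175.4605 Y10.2477
M3 S295
G01 X148.5870 Y13.6347 F2869
G01 X138.0835 Y38.6013 F2869
G01 X154.4535 Y60.1809 F2869
G01 X181.3270 Y56.7939 F2869
G01 X191.8305 Y31.8273 F2869
G01 X175.4605 Y10.2477 F2869
M5
G0 X0.0000 Y0.0000

viewBox `0 0 305.5987 154.3811` with mm width/height → 1 unit = 1 mm. Flip: y_m = 154.3811 − y_svg.

**Shape 1** — `<polyline>` open polyline, stroke `#000000` → score (S571, F1469). Machine vertices: (156.3669,61.5786) → (80.7152,53.1146) → (216.4124,112.9320). Open path.

**Shape 2** — `<polygon>` regular polygon, stroke `#0000ff` → engrave (S295, F2869). Machine vertices: (175.4605,10.2477) → (148.5870,13.6347) → (138.0835,38.6013) → (154.4535,60.1809) → (181.3270,56.7939) → (191.8305,31.8273) → (175.4605,10.2477). Closed: final G1 returns to the first vertex.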